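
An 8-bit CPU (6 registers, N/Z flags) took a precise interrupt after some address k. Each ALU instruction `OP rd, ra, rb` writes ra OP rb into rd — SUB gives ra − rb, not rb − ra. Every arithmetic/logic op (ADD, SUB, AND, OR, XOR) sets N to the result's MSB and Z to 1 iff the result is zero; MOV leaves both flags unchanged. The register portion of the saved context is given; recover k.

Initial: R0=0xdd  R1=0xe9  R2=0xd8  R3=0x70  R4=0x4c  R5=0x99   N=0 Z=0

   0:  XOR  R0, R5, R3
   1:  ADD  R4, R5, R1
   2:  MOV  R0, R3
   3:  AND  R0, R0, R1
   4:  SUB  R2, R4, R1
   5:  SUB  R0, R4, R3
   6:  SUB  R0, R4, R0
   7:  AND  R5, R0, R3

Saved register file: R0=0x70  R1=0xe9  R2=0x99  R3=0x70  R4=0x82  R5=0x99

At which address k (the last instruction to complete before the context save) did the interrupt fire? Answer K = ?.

after  0: R0=0xe9 R1=0xe9 R2=0xd8 R3=0x70 R4=0x4c R5=0x99  N=1 Z=0
after  1: R0=0xe9 R1=0xe9 R2=0xd8 R3=0x70 R4=0x82 R5=0x99  N=1 Z=0
after  2: R0=0x70 R1=0xe9 R2=0xd8 R3=0x70 R4=0x82 R5=0x99  N=1 Z=0
after  3: R0=0x60 R1=0xe9 R2=0xd8 R3=0x70 R4=0x82 R5=0x99  N=0 Z=0
after  4: R0=0x60 R1=0xe9 R2=0x99 R3=0x70 R4=0x82 R5=0x99  N=1 Z=0
after  5: R0=0x12 R1=0xe9 R2=0x99 R3=0x70 R4=0x82 R5=0x99  N=0 Z=0
after  6: R0=0x70 R1=0xe9 R2=0x99 R3=0x70 R4=0x82 R5=0x99  N=0 Z=0
-- IRQ taken; context saved, return-PC = 7 --

K = 6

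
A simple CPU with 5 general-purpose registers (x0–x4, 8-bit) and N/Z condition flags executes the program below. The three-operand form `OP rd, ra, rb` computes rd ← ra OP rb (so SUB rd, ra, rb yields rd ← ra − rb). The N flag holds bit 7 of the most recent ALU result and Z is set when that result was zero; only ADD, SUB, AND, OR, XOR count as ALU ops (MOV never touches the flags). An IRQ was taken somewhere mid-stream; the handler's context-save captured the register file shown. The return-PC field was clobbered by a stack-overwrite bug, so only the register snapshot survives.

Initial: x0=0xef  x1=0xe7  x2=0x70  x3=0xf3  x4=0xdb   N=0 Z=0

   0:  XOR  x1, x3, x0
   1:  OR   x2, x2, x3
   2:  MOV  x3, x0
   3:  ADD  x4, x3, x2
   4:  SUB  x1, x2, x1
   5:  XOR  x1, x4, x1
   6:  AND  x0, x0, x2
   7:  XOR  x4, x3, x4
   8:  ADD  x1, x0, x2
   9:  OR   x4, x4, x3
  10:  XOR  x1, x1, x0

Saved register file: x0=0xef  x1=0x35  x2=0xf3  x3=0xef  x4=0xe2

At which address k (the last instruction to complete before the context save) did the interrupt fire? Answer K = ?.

after  0: x0=0xef x1=0x1c x2=0x70 x3=0xf3 x4=0xdb  N=0 Z=0
after  1: x0=0xef x1=0x1c x2=0xf3 x3=0xf3 x4=0xdb  N=1 Z=0
after  2: x0=0xef x1=0x1c x2=0xf3 x3=0xef x4=0xdb  N=1 Z=0
after  3: x0=0xef x1=0x1c x2=0xf3 x3=0xef x4=0xe2  N=1 Z=0
after  4: x0=0xef x1=0xd7 x2=0xf3 x3=0xef x4=0xe2  N=1 Z=0
after  5: x0=0xef x1=0x35 x2=0xf3 x3=0xef x4=0xe2  N=0 Z=0
-- IRQ taken; context saved, return-PC = 6 --

K = 5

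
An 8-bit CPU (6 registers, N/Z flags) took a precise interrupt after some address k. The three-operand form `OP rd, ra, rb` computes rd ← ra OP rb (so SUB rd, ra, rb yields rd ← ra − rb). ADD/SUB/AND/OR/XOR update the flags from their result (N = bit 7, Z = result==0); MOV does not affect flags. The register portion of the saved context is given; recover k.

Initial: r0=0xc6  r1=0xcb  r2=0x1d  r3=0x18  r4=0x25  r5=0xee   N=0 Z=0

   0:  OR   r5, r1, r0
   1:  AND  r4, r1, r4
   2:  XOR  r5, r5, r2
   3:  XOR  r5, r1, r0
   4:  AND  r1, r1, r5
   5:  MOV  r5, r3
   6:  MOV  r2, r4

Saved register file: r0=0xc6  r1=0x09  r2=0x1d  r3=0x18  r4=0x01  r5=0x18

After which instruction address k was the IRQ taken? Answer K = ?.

K = 5

after  0: r0=0xc6 r1=0xcb r2=0x1d r3=0x18 r4=0x25 r5=0xcf  N=1 Z=0
after  1: r0=0xc6 r1=0xcb r2=0x1d r3=0x18 r4=0x01 r5=0xcf  N=0 Z=0
after  2: r0=0xc6 r1=0xcb r2=0x1d r3=0x18 r4=0x01 r5=0xd2  N=1 Z=0
after  3: r0=0xc6 r1=0xcb r2=0x1d r3=0x18 r4=0x01 r5=0x0d  N=0 Z=0
after  4: r0=0xc6 r1=0x09 r2=0x1d r3=0x18 r4=0x01 r5=0x0d  N=0 Z=0
after  5: r0=0xc6 r1=0x09 r2=0x1d r3=0x18 r4=0x01 r5=0x18  N=0 Z=0
-- IRQ taken; context saved, return-PC = 6 --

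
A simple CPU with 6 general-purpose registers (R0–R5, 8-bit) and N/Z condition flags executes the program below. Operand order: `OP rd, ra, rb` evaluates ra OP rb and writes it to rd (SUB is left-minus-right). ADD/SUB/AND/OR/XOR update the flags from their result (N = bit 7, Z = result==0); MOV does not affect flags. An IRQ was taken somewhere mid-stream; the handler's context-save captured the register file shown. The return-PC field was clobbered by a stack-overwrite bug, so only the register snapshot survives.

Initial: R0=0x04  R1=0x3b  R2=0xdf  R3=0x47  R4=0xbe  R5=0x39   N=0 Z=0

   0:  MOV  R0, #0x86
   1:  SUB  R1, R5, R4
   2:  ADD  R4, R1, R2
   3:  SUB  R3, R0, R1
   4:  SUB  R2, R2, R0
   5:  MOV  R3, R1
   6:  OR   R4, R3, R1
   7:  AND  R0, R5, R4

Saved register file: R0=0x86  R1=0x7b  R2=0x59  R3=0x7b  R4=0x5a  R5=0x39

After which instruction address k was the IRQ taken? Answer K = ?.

K = 5

after  0: R0=0x86 R1=0x3b R2=0xdf R3=0x47 R4=0xbe R5=0x39  N=0 Z=0
after  1: R0=0x86 R1=0x7b R2=0xdf R3=0x47 R4=0xbe R5=0x39  N=0 Z=0
after  2: R0=0x86 R1=0x7b R2=0xdf R3=0x47 R4=0x5a R5=0x39  N=0 Z=0
after  3: R0=0x86 R1=0x7b R2=0xdf R3=0x0b R4=0x5a R5=0x39  N=0 Z=0
after  4: R0=0x86 R1=0x7b R2=0x59 R3=0x0b R4=0x5a R5=0x39  N=0 Z=0
after  5: R0=0x86 R1=0x7b R2=0x59 R3=0x7b R4=0x5a R5=0x39  N=0 Z=0
-- IRQ taken; context saved, return-PC = 6 --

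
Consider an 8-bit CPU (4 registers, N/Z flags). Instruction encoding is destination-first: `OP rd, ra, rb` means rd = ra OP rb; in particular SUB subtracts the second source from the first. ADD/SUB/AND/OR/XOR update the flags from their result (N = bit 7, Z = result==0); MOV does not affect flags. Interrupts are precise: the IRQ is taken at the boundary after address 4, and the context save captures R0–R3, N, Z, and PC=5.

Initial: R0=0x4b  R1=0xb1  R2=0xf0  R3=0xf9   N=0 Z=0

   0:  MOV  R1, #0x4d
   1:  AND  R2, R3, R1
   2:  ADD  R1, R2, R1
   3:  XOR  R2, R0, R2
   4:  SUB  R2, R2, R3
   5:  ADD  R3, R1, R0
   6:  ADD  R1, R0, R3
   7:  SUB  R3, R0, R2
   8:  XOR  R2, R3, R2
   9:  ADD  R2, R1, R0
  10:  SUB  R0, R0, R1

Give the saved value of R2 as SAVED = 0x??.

SAVED = 0x09

after  0: R0=0x4b R1=0x4d R2=0xf0 R3=0xf9  N=0 Z=0
after  1: R0=0x4b R1=0x4d R2=0x49 R3=0xf9  N=0 Z=0
after  2: R0=0x4b R1=0x96 R2=0x49 R3=0xf9  N=1 Z=0
after  3: R0=0x4b R1=0x96 R2=0x02 R3=0xf9  N=0 Z=0
after  4: R0=0x4b R1=0x96 R2=0x09 R3=0xf9  N=0 Z=0
-- IRQ taken; context saved, return-PC = 5 --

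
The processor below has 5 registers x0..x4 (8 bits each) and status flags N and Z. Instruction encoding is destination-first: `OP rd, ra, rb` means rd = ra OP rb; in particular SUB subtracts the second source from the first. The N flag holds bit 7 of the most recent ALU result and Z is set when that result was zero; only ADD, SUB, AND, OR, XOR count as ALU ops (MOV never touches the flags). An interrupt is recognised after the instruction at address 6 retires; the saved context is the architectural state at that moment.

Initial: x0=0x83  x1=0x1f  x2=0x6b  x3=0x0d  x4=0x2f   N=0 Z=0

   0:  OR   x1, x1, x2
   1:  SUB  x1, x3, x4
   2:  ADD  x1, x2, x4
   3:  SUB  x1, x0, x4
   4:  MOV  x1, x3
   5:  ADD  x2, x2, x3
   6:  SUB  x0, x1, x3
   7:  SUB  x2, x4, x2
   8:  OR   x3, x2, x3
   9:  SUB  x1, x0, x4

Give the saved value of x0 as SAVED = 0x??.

SAVED = 0x00

after  0: x0=0x83 x1=0x7f x2=0x6b x3=0x0d x4=0x2f  N=0 Z=0
after  1: x0=0x83 x1=0xde x2=0x6b x3=0x0d x4=0x2f  N=1 Z=0
after  2: x0=0x83 x1=0x9a x2=0x6b x3=0x0d x4=0x2f  N=1 Z=0
after  3: x0=0x83 x1=0x54 x2=0x6b x3=0x0d x4=0x2f  N=0 Z=0
after  4: x0=0x83 x1=0x0d x2=0x6b x3=0x0d x4=0x2f  N=0 Z=0
after  5: x0=0x83 x1=0x0d x2=0x78 x3=0x0d x4=0x2f  N=0 Z=0
after  6: x0=0x00 x1=0x0d x2=0x78 x3=0x0d x4=0x2f  N=0 Z=1
-- IRQ taken; context saved, return-PC = 7 --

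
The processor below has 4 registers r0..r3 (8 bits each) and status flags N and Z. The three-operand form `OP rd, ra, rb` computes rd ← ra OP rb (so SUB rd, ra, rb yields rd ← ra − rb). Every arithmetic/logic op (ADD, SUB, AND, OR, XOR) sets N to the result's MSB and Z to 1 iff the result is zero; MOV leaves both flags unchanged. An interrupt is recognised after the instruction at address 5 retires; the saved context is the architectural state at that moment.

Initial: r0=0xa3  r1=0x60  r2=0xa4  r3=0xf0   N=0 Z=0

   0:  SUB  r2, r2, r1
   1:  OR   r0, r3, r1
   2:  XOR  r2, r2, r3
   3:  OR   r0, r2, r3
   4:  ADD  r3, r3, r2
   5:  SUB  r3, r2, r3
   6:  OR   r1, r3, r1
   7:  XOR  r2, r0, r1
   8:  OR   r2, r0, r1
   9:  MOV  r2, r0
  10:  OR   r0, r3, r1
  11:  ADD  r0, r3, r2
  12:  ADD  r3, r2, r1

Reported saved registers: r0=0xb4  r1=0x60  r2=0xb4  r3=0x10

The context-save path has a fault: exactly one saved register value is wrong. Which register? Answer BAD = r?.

after  0: r0=0xa3 r1=0x60 r2=0x44 r3=0xf0  N=0 Z=0
after  1: r0=0xf0 r1=0x60 r2=0x44 r3=0xf0  N=1 Z=0
after  2: r0=0xf0 r1=0x60 r2=0xb4 r3=0xf0  N=1 Z=0
after  3: r0=0xf4 r1=0x60 r2=0xb4 r3=0xf0  N=1 Z=0
after  4: r0=0xf4 r1=0x60 r2=0xb4 r3=0xa4  N=1 Z=0
after  5: r0=0xf4 r1=0x60 r2=0xb4 r3=0x10  N=0 Z=0
-- IRQ taken; context saved, return-PC = 6 --
mismatch: r0: reported 0xb4 vs actual 0xf4

BAD = r0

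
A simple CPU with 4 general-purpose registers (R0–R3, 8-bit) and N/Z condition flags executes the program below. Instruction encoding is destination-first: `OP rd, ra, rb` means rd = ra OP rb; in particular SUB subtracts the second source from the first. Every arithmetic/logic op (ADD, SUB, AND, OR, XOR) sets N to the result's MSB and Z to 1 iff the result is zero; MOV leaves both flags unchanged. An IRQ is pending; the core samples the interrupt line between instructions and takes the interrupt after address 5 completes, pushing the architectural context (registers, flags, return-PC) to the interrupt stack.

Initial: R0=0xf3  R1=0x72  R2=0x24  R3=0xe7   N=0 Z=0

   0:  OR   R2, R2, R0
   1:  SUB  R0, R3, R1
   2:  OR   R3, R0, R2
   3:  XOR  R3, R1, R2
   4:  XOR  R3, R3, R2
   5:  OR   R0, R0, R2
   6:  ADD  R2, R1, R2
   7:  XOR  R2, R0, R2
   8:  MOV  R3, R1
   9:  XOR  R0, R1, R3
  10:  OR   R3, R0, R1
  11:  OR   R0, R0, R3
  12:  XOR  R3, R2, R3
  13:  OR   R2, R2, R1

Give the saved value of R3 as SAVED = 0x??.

SAVED = 0x72

after  0: R0=0xf3 R1=0x72 R2=0xf7 R3=0xe7  N=1 Z=0
after  1: R0=0x75 R1=0x72 R2=0xf7 R3=0xe7  N=0 Z=0
after  2: R0=0x75 R1=0x72 R2=0xf7 R3=0xf7  N=1 Z=0
after  3: R0=0x75 R1=0x72 R2=0xf7 R3=0x85  N=1 Z=0
after  4: R0=0x75 R1=0x72 R2=0xf7 R3=0x72  N=0 Z=0
after  5: R0=0xf7 R1=0x72 R2=0xf7 R3=0x72  N=1 Z=0
-- IRQ taken; context saved, return-PC = 6 --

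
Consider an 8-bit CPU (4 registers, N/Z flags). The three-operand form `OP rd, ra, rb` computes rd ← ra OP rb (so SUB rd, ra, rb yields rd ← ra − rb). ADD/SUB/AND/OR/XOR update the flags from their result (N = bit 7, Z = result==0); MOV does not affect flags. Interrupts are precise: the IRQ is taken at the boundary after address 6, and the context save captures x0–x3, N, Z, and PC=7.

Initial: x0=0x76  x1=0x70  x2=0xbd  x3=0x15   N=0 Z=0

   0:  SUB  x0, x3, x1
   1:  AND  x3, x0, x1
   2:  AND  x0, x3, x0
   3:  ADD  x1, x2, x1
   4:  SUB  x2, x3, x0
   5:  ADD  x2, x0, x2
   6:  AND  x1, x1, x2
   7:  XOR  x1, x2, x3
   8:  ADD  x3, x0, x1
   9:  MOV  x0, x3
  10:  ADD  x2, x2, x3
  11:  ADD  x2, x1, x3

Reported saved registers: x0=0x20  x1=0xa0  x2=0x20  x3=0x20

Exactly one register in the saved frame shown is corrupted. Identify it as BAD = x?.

BAD = x1

after  0: x0=0xa5 x1=0x70 x2=0xbd x3=0x15  N=1 Z=0
after  1: x0=0xa5 x1=0x70 x2=0xbd x3=0x20  N=0 Z=0
after  2: x0=0x20 x1=0x70 x2=0xbd x3=0x20  N=0 Z=0
after  3: x0=0x20 x1=0x2d x2=0xbd x3=0x20  N=0 Z=0
after  4: x0=0x20 x1=0x2d x2=0x00 x3=0x20  N=0 Z=1
after  5: x0=0x20 x1=0x2d x2=0x20 x3=0x20  N=0 Z=0
after  6: x0=0x20 x1=0x20 x2=0x20 x3=0x20  N=0 Z=0
-- IRQ taken; context saved, return-PC = 7 --
mismatch: x1: reported 0xa0 vs actual 0x20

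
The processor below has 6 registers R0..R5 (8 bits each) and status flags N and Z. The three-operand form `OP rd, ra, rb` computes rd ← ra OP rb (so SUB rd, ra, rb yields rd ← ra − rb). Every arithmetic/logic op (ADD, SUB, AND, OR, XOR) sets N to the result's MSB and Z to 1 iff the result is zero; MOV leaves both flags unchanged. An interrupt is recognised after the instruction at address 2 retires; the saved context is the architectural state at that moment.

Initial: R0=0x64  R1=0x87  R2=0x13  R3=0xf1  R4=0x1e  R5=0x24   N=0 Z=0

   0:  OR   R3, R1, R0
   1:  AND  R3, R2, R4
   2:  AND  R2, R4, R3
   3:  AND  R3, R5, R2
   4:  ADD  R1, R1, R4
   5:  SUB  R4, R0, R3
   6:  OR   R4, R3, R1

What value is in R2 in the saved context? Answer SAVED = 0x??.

after  0: R0=0x64 R1=0x87 R2=0x13 R3=0xe7 R4=0x1e R5=0x24  N=1 Z=0
after  1: R0=0x64 R1=0x87 R2=0x13 R3=0x12 R4=0x1e R5=0x24  N=0 Z=0
after  2: R0=0x64 R1=0x87 R2=0x12 R3=0x12 R4=0x1e R5=0x24  N=0 Z=0
-- IRQ taken; context saved, return-PC = 3 --

SAVED = 0x12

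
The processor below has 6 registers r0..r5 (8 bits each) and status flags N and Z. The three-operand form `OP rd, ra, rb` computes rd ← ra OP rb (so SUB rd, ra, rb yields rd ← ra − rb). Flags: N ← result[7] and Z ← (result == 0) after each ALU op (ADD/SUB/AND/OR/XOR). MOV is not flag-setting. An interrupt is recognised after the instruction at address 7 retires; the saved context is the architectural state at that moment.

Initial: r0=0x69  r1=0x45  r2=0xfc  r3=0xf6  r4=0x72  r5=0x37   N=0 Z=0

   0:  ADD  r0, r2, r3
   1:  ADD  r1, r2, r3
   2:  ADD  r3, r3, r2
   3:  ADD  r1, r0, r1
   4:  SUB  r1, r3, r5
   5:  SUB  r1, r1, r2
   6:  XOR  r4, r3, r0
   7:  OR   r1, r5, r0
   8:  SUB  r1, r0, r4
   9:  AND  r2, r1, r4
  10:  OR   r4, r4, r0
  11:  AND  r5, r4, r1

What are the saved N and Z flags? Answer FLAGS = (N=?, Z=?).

after  0: r0=0xf2 r1=0x45 r2=0xfc r3=0xf6 r4=0x72 r5=0x37  N=1 Z=0
after  1: r0=0xf2 r1=0xf2 r2=0xfc r3=0xf6 r4=0x72 r5=0x37  N=1 Z=0
after  2: r0=0xf2 r1=0xf2 r2=0xfc r3=0xf2 r4=0x72 r5=0x37  N=1 Z=0
after  3: r0=0xf2 r1=0xe4 r2=0xfc r3=0xf2 r4=0x72 r5=0x37  N=1 Z=0
after  4: r0=0xf2 r1=0xbb r2=0xfc r3=0xf2 r4=0x72 r5=0x37  N=1 Z=0
after  5: r0=0xf2 r1=0xbf r2=0xfc r3=0xf2 r4=0x72 r5=0x37  N=1 Z=0
after  6: r0=0xf2 r1=0xbf r2=0xfc r3=0xf2 r4=0x00 r5=0x37  N=0 Z=1
after  7: r0=0xf2 r1=0xf7 r2=0xfc r3=0xf2 r4=0x00 r5=0x37  N=1 Z=0
-- IRQ taken; context saved, return-PC = 8 --

FLAGS = (N=1, Z=0)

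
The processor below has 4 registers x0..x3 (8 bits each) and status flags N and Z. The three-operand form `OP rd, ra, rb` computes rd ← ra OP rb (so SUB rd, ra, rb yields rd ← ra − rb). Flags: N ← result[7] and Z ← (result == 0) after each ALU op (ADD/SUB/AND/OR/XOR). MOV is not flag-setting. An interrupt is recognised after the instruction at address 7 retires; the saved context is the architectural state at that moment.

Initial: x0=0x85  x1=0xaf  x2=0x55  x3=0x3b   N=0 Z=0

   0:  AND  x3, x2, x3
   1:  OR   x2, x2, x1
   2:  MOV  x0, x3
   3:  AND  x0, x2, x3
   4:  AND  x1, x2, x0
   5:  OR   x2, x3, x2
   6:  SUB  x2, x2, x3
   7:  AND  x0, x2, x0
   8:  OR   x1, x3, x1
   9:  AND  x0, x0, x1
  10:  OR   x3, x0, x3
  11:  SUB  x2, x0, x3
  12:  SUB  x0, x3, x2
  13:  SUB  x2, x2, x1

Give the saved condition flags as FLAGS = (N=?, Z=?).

FLAGS = (N=0, Z=1)

after  0: x0=0x85 x1=0xaf x2=0x55 x3=0x11  N=0 Z=0
after  1: x0=0x85 x1=0xaf x2=0xff x3=0x11  N=1 Z=0
after  2: x0=0x11 x1=0xaf x2=0xff x3=0x11  N=1 Z=0
after  3: x0=0x11 x1=0xaf x2=0xff x3=0x11  N=0 Z=0
after  4: x0=0x11 x1=0x11 x2=0xff x3=0x11  N=0 Z=0
after  5: x0=0x11 x1=0x11 x2=0xff x3=0x11  N=1 Z=0
after  6: x0=0x11 x1=0x11 x2=0xee x3=0x11  N=1 Z=0
after  7: x0=0x00 x1=0x11 x2=0xee x3=0x11  N=0 Z=1
-- IRQ taken; context saved, return-PC = 8 --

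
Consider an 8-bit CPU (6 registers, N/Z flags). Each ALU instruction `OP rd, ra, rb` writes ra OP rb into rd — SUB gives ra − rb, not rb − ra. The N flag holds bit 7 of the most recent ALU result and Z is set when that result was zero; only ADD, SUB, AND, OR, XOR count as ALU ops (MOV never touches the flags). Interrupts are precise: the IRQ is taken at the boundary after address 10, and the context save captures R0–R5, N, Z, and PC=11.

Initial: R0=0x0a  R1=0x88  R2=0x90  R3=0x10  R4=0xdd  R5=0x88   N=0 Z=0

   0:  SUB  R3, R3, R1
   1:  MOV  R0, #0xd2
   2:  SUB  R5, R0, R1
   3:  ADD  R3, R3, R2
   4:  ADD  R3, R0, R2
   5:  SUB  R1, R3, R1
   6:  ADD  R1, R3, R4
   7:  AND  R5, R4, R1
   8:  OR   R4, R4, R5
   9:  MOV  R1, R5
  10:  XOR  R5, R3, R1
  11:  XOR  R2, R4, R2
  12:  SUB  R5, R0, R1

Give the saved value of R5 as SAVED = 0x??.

SAVED = 0x7f

after  0: R0=0x0a R1=0x88 R2=0x90 R3=0x88 R4=0xdd R5=0x88  N=1 Z=0
after  1: R0=0xd2 R1=0x88 R2=0x90 R3=0x88 R4=0xdd R5=0x88  N=1 Z=0
after  2: R0=0xd2 R1=0x88 R2=0x90 R3=0x88 R4=0xdd R5=0x4a  N=0 Z=0
after  3: R0=0xd2 R1=0x88 R2=0x90 R3=0x18 R4=0xdd R5=0x4a  N=0 Z=0
after  4: R0=0xd2 R1=0x88 R2=0x90 R3=0x62 R4=0xdd R5=0x4a  N=0 Z=0
after  5: R0=0xd2 R1=0xda R2=0x90 R3=0x62 R4=0xdd R5=0x4a  N=1 Z=0
after  6: R0=0xd2 R1=0x3f R2=0x90 R3=0x62 R4=0xdd R5=0x4a  N=0 Z=0
after  7: R0=0xd2 R1=0x3f R2=0x90 R3=0x62 R4=0xdd R5=0x1d  N=0 Z=0
after  8: R0=0xd2 R1=0x3f R2=0x90 R3=0x62 R4=0xdd R5=0x1d  N=1 Z=0
after  9: R0=0xd2 R1=0x1d R2=0x90 R3=0x62 R4=0xdd R5=0x1d  N=1 Z=0
after 10: R0=0xd2 R1=0x1d R2=0x90 R3=0x62 R4=0xdd R5=0x7f  N=0 Z=0
-- IRQ taken; context saved, return-PC = 11 --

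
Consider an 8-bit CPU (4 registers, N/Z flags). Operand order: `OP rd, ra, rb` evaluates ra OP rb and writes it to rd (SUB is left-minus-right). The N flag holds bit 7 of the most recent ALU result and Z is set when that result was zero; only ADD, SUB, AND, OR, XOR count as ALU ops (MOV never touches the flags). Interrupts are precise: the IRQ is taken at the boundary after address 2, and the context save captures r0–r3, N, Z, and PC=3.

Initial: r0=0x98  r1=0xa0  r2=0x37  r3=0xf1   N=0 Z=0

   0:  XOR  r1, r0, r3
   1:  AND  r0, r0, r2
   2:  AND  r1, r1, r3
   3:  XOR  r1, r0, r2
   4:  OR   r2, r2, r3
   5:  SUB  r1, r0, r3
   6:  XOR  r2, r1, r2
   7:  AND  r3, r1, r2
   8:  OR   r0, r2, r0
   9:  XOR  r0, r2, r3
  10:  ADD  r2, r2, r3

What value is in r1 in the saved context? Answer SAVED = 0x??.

SAVED = 0x61

after  0: r0=0x98 r1=0x69 r2=0x37 r3=0xf1  N=0 Z=0
after  1: r0=0x10 r1=0x69 r2=0x37 r3=0xf1  N=0 Z=0
after  2: r0=0x10 r1=0x61 r2=0x37 r3=0xf1  N=0 Z=0
-- IRQ taken; context saved, return-PC = 3 --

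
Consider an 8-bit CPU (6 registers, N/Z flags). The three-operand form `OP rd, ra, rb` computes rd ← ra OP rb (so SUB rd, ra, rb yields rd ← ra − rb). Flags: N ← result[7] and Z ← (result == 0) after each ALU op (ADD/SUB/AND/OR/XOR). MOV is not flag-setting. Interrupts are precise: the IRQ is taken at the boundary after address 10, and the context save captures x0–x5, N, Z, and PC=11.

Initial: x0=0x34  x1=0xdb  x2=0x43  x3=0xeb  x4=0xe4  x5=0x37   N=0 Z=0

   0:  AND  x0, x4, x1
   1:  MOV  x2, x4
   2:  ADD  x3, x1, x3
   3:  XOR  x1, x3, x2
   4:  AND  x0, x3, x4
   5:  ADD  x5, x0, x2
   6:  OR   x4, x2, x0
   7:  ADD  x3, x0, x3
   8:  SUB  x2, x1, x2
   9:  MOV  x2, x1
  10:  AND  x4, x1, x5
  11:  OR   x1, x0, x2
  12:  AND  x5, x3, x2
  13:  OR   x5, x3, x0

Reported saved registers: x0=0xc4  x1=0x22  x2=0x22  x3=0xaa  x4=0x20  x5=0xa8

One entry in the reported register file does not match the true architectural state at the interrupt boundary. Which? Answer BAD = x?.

after  0: x0=0xc0 x1=0xdb x2=0x43 x3=0xeb x4=0xe4 x5=0x37  N=1 Z=0
after  1: x0=0xc0 x1=0xdb x2=0xe4 x3=0xeb x4=0xe4 x5=0x37  N=1 Z=0
after  2: x0=0xc0 x1=0xdb x2=0xe4 x3=0xc6 x4=0xe4 x5=0x37  N=1 Z=0
after  3: x0=0xc0 x1=0x22 x2=0xe4 x3=0xc6 x4=0xe4 x5=0x37  N=0 Z=0
after  4: x0=0xc4 x1=0x22 x2=0xe4 x3=0xc6 x4=0xe4 x5=0x37  N=1 Z=0
after  5: x0=0xc4 x1=0x22 x2=0xe4 x3=0xc6 x4=0xe4 x5=0xa8  N=1 Z=0
after  6: x0=0xc4 x1=0x22 x2=0xe4 x3=0xc6 x4=0xe4 x5=0xa8  N=1 Z=0
after  7: x0=0xc4 x1=0x22 x2=0xe4 x3=0x8a x4=0xe4 x5=0xa8  N=1 Z=0
after  8: x0=0xc4 x1=0x22 x2=0x3e x3=0x8a x4=0xe4 x5=0xa8  N=0 Z=0
after  9: x0=0xc4 x1=0x22 x2=0x22 x3=0x8a x4=0xe4 x5=0xa8  N=0 Z=0
after 10: x0=0xc4 x1=0x22 x2=0x22 x3=0x8a x4=0x20 x5=0xa8  N=0 Z=0
-- IRQ taken; context saved, return-PC = 11 --
mismatch: x3: reported 0xaa vs actual 0x8a

BAD = x3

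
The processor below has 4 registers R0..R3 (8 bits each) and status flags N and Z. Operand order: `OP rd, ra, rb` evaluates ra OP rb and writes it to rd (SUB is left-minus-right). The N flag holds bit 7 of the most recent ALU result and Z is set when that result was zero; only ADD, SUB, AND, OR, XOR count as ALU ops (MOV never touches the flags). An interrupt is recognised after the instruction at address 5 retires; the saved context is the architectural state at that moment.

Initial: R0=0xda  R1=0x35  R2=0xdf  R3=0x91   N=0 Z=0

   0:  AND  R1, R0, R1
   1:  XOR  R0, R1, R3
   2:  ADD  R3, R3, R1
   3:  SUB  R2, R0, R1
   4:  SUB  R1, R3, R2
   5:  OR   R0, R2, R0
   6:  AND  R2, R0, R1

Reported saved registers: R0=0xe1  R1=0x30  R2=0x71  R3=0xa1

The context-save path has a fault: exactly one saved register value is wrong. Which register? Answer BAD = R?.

BAD = R0

after  0: R0=0xda R1=0x10 R2=0xdf R3=0x91  N=0 Z=0
after  1: R0=0x81 R1=0x10 R2=0xdf R3=0x91  N=1 Z=0
after  2: R0=0x81 R1=0x10 R2=0xdf R3=0xa1  N=1 Z=0
after  3: R0=0x81 R1=0x10 R2=0x71 R3=0xa1  N=0 Z=0
after  4: R0=0x81 R1=0x30 R2=0x71 R3=0xa1  N=0 Z=0
after  5: R0=0xf1 R1=0x30 R2=0x71 R3=0xa1  N=1 Z=0
-- IRQ taken; context saved, return-PC = 6 --
mismatch: R0: reported 0xe1 vs actual 0xf1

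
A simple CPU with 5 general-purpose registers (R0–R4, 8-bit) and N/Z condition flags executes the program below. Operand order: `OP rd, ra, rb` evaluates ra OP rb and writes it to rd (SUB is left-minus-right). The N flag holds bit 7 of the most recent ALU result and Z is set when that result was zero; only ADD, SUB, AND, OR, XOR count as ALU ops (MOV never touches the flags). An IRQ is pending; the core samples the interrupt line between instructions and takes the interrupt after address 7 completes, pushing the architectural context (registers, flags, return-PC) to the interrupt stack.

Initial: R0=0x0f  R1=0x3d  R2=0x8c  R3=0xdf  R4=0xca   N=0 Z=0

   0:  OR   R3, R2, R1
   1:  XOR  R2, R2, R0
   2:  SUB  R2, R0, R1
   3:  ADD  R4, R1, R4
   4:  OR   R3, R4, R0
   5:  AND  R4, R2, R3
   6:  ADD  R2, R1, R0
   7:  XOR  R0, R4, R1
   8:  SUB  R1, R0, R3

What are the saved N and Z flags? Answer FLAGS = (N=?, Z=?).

after  0: R0=0x0f R1=0x3d R2=0x8c R3=0xbd R4=0xca  N=1 Z=0
after  1: R0=0x0f R1=0x3d R2=0x83 R3=0xbd R4=0xca  N=1 Z=0
after  2: R0=0x0f R1=0x3d R2=0xd2 R3=0xbd R4=0xca  N=1 Z=0
after  3: R0=0x0f R1=0x3d R2=0xd2 R3=0xbd R4=0x07  N=0 Z=0
after  4: R0=0x0f R1=0x3d R2=0xd2 R3=0x0f R4=0x07  N=0 Z=0
after  5: R0=0x0f R1=0x3d R2=0xd2 R3=0x0f R4=0x02  N=0 Z=0
after  6: R0=0x0f R1=0x3d R2=0x4c R3=0x0f R4=0x02  N=0 Z=0
after  7: R0=0x3f R1=0x3d R2=0x4c R3=0x0f R4=0x02  N=0 Z=0
-- IRQ taken; context saved, return-PC = 8 --

FLAGS = (N=0, Z=0)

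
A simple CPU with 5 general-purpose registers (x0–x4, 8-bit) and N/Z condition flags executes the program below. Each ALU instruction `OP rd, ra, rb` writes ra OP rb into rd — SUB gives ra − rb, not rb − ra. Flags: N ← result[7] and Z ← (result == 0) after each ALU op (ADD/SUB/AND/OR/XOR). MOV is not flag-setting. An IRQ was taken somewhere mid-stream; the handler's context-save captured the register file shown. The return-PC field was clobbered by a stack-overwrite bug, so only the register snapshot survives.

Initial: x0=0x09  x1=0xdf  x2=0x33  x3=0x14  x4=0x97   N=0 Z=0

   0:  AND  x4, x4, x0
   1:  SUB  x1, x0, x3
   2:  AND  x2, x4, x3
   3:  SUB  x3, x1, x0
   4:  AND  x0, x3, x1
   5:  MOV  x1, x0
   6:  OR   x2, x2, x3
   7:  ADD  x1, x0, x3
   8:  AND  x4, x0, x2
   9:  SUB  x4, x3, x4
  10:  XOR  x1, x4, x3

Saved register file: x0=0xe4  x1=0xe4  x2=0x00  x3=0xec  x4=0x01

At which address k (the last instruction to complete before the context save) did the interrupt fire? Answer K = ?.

K = 5

after  0: x0=0x09 x1=0xdf x2=0x33 x3=0x14 x4=0x01  N=0 Z=0
after  1: x0=0x09 x1=0xf5 x2=0x33 x3=0x14 x4=0x01  N=1 Z=0
after  2: x0=0x09 x1=0xf5 x2=0x00 x3=0x14 x4=0x01  N=0 Z=1
after  3: x0=0x09 x1=0xf5 x2=0x00 x3=0xec x4=0x01  N=1 Z=0
after  4: x0=0xe4 x1=0xf5 x2=0x00 x3=0xec x4=0x01  N=1 Z=0
after  5: x0=0xe4 x1=0xe4 x2=0x00 x3=0xec x4=0x01  N=1 Z=0
-- IRQ taken; context saved, return-PC = 6 --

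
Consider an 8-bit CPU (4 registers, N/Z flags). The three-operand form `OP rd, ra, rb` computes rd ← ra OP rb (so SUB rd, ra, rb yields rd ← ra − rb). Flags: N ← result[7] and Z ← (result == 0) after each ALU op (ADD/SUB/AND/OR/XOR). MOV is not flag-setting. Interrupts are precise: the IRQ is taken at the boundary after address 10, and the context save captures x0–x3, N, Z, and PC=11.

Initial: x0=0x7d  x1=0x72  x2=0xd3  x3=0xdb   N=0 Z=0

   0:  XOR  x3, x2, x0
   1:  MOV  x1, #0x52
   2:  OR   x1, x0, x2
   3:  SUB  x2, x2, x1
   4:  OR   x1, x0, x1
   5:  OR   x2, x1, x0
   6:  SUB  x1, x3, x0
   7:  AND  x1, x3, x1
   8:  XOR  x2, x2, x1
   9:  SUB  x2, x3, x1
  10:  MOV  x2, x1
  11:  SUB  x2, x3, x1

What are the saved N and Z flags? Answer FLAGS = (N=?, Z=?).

FLAGS = (N=1, Z=0)

after  0: x0=0x7d x1=0x72 x2=0xd3 x3=0xae  N=1 Z=0
after  1: x0=0x7d x1=0x52 x2=0xd3 x3=0xae  N=1 Z=0
after  2: x0=0x7d x1=0xff x2=0xd3 x3=0xae  N=1 Z=0
after  3: x0=0x7d x1=0xff x2=0xd4 x3=0xae  N=1 Z=0
after  4: x0=0x7d x1=0xff x2=0xd4 x3=0xae  N=1 Z=0
after  5: x0=0x7d x1=0xff x2=0xff x3=0xae  N=1 Z=0
after  6: x0=0x7d x1=0x31 x2=0xff x3=0xae  N=0 Z=0
after  7: x0=0x7d x1=0x20 x2=0xff x3=0xae  N=0 Z=0
after  8: x0=0x7d x1=0x20 x2=0xdf x3=0xae  N=1 Z=0
after  9: x0=0x7d x1=0x20 x2=0x8e x3=0xae  N=1 Z=0
after 10: x0=0x7d x1=0x20 x2=0x20 x3=0xae  N=1 Z=0
-- IRQ taken; context saved, return-PC = 11 --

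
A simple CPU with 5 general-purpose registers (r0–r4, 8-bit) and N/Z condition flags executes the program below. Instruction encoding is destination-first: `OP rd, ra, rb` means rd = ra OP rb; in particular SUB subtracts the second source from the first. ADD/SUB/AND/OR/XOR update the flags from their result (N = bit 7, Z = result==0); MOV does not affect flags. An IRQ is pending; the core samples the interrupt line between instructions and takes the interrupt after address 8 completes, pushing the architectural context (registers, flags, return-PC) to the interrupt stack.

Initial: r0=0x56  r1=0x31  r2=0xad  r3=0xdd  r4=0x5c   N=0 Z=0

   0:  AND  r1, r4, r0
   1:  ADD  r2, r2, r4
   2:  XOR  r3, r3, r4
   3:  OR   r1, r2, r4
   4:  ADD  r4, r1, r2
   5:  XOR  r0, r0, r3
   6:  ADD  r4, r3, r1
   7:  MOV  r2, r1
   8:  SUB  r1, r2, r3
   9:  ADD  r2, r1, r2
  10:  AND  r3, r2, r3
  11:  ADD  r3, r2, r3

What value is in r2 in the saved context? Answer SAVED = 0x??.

after  0: r0=0x56 r1=0x54 r2=0xad r3=0xdd r4=0x5c  N=0 Z=0
after  1: r0=0x56 r1=0x54 r2=0x09 r3=0xdd r4=0x5c  N=0 Z=0
after  2: r0=0x56 r1=0x54 r2=0x09 r3=0x81 r4=0x5c  N=1 Z=0
after  3: r0=0x56 r1=0x5d r2=0x09 r3=0x81 r4=0x5c  N=0 Z=0
after  4: r0=0x56 r1=0x5d r2=0x09 r3=0x81 r4=0x66  N=0 Z=0
after  5: r0=0xd7 r1=0x5d r2=0x09 r3=0x81 r4=0x66  N=1 Z=0
after  6: r0=0xd7 r1=0x5d r2=0x09 r3=0x81 r4=0xde  N=1 Z=0
after  7: r0=0xd7 r1=0x5d r2=0x5d r3=0x81 r4=0xde  N=1 Z=0
after  8: r0=0xd7 r1=0xdc r2=0x5d r3=0x81 r4=0xde  N=1 Z=0
-- IRQ taken; context saved, return-PC = 9 --

SAVED = 0x5d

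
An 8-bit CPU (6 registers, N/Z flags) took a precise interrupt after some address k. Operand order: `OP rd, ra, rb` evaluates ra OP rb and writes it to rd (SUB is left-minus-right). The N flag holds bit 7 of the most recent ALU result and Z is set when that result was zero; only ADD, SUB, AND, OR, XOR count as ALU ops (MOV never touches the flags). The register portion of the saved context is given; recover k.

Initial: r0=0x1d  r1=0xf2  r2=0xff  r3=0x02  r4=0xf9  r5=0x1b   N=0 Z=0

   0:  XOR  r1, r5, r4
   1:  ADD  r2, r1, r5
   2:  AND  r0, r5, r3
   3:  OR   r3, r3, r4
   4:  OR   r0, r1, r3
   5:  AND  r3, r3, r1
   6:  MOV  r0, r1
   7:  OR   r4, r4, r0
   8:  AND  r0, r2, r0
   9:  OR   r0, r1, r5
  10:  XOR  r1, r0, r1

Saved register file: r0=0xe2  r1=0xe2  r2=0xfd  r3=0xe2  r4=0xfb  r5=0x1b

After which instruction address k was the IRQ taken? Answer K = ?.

K = 7

after  0: r0=0x1d r1=0xe2 r2=0xff r3=0x02 r4=0xf9 r5=0x1b  N=1 Z=0
after  1: r0=0x1d r1=0xe2 r2=0xfd r3=0x02 r4=0xf9 r5=0x1b  N=1 Z=0
after  2: r0=0x02 r1=0xe2 r2=0xfd r3=0x02 r4=0xf9 r5=0x1b  N=0 Z=0
after  3: r0=0x02 r1=0xe2 r2=0xfd r3=0xfb r4=0xf9 r5=0x1b  N=1 Z=0
after  4: r0=0xfb r1=0xe2 r2=0xfd r3=0xfb r4=0xf9 r5=0x1b  N=1 Z=0
after  5: r0=0xfb r1=0xe2 r2=0xfd r3=0xe2 r4=0xf9 r5=0x1b  N=1 Z=0
after  6: r0=0xe2 r1=0xe2 r2=0xfd r3=0xe2 r4=0xf9 r5=0x1b  N=1 Z=0
after  7: r0=0xe2 r1=0xe2 r2=0xfd r3=0xe2 r4=0xfb r5=0x1b  N=1 Z=0
-- IRQ taken; context saved, return-PC = 8 --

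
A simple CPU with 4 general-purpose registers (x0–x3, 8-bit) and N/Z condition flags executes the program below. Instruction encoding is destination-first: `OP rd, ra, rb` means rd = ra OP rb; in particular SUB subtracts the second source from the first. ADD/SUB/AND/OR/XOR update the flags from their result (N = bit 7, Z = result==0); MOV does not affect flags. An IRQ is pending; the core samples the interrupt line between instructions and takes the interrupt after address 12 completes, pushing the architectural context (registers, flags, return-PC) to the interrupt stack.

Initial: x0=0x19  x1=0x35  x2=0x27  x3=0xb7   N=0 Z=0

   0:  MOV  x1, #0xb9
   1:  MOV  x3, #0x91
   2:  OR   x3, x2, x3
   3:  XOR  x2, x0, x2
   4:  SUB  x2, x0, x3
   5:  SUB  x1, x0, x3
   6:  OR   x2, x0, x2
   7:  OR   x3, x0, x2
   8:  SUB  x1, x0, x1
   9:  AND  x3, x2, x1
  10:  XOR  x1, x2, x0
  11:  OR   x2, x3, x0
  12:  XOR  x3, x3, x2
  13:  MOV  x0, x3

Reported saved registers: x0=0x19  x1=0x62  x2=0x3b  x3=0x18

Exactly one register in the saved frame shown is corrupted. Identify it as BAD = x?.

BAD = x3

after  0: x0=0x19 x1=0xb9 x2=0x27 x3=0xb7  N=0 Z=0
after  1: x0=0x19 x1=0xb9 x2=0x27 x3=0x91  N=0 Z=0
after  2: x0=0x19 x1=0xb9 x2=0x27 x3=0xb7  N=1 Z=0
after  3: x0=0x19 x1=0xb9 x2=0x3e x3=0xb7  N=0 Z=0
after  4: x0=0x19 x1=0xb9 x2=0x62 x3=0xb7  N=0 Z=0
after  5: x0=0x19 x1=0x62 x2=0x62 x3=0xb7  N=0 Z=0
after  6: x0=0x19 x1=0x62 x2=0x7b x3=0xb7  N=0 Z=0
after  7: x0=0x19 x1=0x62 x2=0x7b x3=0x7b  N=0 Z=0
after  8: x0=0x19 x1=0xb7 x2=0x7b x3=0x7b  N=1 Z=0
after  9: x0=0x19 x1=0xb7 x2=0x7b x3=0x33  N=0 Z=0
after 10: x0=0x19 x1=0x62 x2=0x7b x3=0x33  N=0 Z=0
after 11: x0=0x19 x1=0x62 x2=0x3b x3=0x33  N=0 Z=0
after 12: x0=0x19 x1=0x62 x2=0x3b x3=0x08  N=0 Z=0
-- IRQ taken; context saved, return-PC = 13 --
mismatch: x3: reported 0x18 vs actual 0x08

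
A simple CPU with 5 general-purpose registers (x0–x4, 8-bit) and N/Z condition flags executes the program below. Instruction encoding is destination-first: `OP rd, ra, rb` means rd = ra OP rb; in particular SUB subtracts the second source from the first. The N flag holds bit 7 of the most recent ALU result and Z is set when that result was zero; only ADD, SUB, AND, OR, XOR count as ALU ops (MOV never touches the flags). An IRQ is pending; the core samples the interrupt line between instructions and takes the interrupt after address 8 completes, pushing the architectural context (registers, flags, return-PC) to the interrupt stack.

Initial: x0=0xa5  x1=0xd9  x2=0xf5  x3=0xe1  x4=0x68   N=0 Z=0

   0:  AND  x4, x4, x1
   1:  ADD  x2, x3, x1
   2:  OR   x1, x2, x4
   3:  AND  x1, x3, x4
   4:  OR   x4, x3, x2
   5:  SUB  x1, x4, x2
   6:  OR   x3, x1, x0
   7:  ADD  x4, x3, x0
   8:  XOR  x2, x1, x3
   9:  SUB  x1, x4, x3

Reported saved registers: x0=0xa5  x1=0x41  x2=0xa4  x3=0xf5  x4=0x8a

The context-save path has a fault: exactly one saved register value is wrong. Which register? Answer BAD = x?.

BAD = x3

after  0: x0=0xa5 x1=0xd9 x2=0xf5 x3=0xe1 x4=0x48  N=0 Z=0
after  1: x0=0xa5 x1=0xd9 x2=0xba x3=0xe1 x4=0x48  N=1 Z=0
after  2: x0=0xa5 x1=0xfa x2=0xba x3=0xe1 x4=0x48  N=1 Z=0
after  3: x0=0xa5 x1=0x40 x2=0xba x3=0xe1 x4=0x48  N=0 Z=0
after  4: x0=0xa5 x1=0x40 x2=0xba x3=0xe1 x4=0xfb  N=1 Z=0
after  5: x0=0xa5 x1=0x41 x2=0xba x3=0xe1 x4=0xfb  N=0 Z=0
after  6: x0=0xa5 x1=0x41 x2=0xba x3=0xe5 x4=0xfb  N=1 Z=0
after  7: x0=0xa5 x1=0x41 x2=0xba x3=0xe5 x4=0x8a  N=1 Z=0
after  8: x0=0xa5 x1=0x41 x2=0xa4 x3=0xe5 x4=0x8a  N=1 Z=0
-- IRQ taken; context saved, return-PC = 9 --
mismatch: x3: reported 0xf5 vs actual 0xe5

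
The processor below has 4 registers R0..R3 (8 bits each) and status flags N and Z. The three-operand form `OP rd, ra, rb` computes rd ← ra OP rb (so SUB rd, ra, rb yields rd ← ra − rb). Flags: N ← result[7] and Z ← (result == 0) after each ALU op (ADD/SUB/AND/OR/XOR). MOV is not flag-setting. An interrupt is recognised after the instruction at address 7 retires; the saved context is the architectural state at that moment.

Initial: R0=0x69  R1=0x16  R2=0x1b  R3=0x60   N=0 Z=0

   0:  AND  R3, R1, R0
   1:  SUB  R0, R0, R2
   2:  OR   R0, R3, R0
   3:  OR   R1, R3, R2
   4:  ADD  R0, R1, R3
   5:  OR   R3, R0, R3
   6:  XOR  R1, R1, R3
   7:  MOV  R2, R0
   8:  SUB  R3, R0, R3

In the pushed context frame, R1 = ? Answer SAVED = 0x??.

after  0: R0=0x69 R1=0x16 R2=0x1b R3=0x00  N=0 Z=1
after  1: R0=0x4e R1=0x16 R2=0x1b R3=0x00  N=0 Z=0
after  2: R0=0x4e R1=0x16 R2=0x1b R3=0x00  N=0 Z=0
after  3: R0=0x4e R1=0x1b R2=0x1b R3=0x00  N=0 Z=0
after  4: R0=0x1b R1=0x1b R2=0x1b R3=0x00  N=0 Z=0
after  5: R0=0x1b R1=0x1b R2=0x1b R3=0x1b  N=0 Z=0
after  6: R0=0x1b R1=0x00 R2=0x1b R3=0x1b  N=0 Z=1
after  7: R0=0x1b R1=0x00 R2=0x1b R3=0x1b  N=0 Z=1
-- IRQ taken; context saved, return-PC = 8 --

SAVED = 0x00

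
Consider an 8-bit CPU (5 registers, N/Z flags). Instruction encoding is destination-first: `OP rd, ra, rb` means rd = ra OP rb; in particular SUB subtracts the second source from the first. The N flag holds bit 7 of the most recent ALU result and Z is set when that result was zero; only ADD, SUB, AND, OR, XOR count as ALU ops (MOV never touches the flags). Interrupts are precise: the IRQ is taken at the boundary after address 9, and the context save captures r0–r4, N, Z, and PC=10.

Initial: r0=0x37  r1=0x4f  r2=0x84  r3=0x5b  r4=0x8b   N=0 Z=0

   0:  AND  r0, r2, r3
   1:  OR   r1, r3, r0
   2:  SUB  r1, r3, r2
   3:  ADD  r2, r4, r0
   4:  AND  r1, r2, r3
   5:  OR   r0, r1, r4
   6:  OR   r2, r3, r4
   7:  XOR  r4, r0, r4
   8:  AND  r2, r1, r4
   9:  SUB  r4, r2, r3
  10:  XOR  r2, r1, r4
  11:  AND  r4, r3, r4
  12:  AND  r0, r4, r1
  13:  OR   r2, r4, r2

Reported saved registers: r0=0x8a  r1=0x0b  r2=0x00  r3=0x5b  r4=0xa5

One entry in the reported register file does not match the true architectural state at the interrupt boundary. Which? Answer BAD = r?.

after  0: r0=0x00 r1=0x4f r2=0x84 r3=0x5b r4=0x8b  N=0 Z=1
after  1: r0=0x00 r1=0x5b r2=0x84 r3=0x5b r4=0x8b  N=0 Z=0
after  2: r0=0x00 r1=0xd7 r2=0x84 r3=0x5b r4=0x8b  N=1 Z=0
after  3: r0=0x00 r1=0xd7 r2=0x8b r3=0x5b r4=0x8b  N=1 Z=0
after  4: r0=0x00 r1=0x0b r2=0x8b r3=0x5b r4=0x8b  N=0 Z=0
after  5: r0=0x8b r1=0x0b r2=0x8b r3=0x5b r4=0x8b  N=1 Z=0
after  6: r0=0x8b r1=0x0b r2=0xdb r3=0x5b r4=0x8b  N=1 Z=0
after  7: r0=0x8b r1=0x0b r2=0xdb r3=0x5b r4=0x00  N=0 Z=1
after  8: r0=0x8b r1=0x0b r2=0x00 r3=0x5b r4=0x00  N=0 Z=1
after  9: r0=0x8b r1=0x0b r2=0x00 r3=0x5b r4=0xa5  N=1 Z=0
-- IRQ taken; context saved, return-PC = 10 --
mismatch: r0: reported 0x8a vs actual 0x8b

BAD = r0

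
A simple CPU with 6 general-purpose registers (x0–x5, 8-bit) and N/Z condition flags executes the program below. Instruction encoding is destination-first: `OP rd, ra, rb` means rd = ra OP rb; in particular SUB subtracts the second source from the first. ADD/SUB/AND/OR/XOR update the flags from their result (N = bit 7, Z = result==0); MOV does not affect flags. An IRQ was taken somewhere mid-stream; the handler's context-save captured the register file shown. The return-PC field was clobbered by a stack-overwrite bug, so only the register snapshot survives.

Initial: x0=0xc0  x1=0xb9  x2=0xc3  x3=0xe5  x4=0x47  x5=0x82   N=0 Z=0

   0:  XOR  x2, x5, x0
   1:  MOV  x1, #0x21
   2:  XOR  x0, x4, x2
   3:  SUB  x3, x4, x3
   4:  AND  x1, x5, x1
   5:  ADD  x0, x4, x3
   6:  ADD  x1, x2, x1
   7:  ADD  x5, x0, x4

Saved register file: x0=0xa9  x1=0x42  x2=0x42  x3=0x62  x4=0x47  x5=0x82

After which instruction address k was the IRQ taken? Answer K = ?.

K = 6

after  0: x0=0xc0 x1=0xb9 x2=0x42 x3=0xe5 x4=0x47 x5=0x82  N=0 Z=0
after  1: x0=0xc0 x1=0x21 x2=0x42 x3=0xe5 x4=0x47 x5=0x82  N=0 Z=0
after  2: x0=0x05 x1=0x21 x2=0x42 x3=0xe5 x4=0x47 x5=0x82  N=0 Z=0
after  3: x0=0x05 x1=0x21 x2=0x42 x3=0x62 x4=0x47 x5=0x82  N=0 Z=0
after  4: x0=0x05 x1=0x00 x2=0x42 x3=0x62 x4=0x47 x5=0x82  N=0 Z=1
after  5: x0=0xa9 x1=0x00 x2=0x42 x3=0x62 x4=0x47 x5=0x82  N=1 Z=0
after  6: x0=0xa9 x1=0x42 x2=0x42 x3=0x62 x4=0x47 x5=0x82  N=0 Z=0
-- IRQ taken; context saved, return-PC = 7 --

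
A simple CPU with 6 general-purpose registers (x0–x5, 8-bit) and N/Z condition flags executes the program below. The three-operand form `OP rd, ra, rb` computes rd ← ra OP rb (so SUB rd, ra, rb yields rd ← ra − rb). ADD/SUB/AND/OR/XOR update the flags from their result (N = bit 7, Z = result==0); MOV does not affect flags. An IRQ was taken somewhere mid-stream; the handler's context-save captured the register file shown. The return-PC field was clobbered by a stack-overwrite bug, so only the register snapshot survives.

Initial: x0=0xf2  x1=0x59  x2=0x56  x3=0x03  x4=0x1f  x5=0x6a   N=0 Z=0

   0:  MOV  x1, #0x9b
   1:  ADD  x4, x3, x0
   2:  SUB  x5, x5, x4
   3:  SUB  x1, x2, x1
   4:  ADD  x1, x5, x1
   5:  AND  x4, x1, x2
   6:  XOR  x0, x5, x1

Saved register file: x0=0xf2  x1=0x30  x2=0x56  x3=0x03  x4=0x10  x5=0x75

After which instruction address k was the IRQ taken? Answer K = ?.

K = 5

after  0: x0=0xf2 x1=0x9b x2=0x56 x3=0x03 x4=0x1f x5=0x6a  N=0 Z=0
after  1: x0=0xf2 x1=0x9b x2=0x56 x3=0x03 x4=0xf5 x5=0x6a  N=1 Z=0
after  2: x0=0xf2 x1=0x9b x2=0x56 x3=0x03 x4=0xf5 x5=0x75  N=0 Z=0
after  3: x0=0xf2 x1=0xbb x2=0x56 x3=0x03 x4=0xf5 x5=0x75  N=1 Z=0
after  4: x0=0xf2 x1=0x30 x2=0x56 x3=0x03 x4=0xf5 x5=0x75  N=0 Z=0
after  5: x0=0xf2 x1=0x30 x2=0x56 x3=0x03 x4=0x10 x5=0x75  N=0 Z=0
-- IRQ taken; context saved, return-PC = 6 --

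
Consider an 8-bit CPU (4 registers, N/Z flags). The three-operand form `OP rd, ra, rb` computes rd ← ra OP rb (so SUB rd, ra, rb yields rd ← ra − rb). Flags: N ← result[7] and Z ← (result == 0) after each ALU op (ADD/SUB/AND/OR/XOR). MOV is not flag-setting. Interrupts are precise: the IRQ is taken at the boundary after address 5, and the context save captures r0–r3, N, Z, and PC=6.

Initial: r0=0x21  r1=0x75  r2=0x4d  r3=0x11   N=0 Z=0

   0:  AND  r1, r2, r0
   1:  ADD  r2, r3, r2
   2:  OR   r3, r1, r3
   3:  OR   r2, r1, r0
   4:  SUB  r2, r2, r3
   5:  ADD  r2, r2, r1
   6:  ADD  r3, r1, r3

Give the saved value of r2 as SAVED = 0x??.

SAVED = 0x11

after  0: r0=0x21 r1=0x01 r2=0x4d r3=0x11  N=0 Z=0
after  1: r0=0x21 r1=0x01 r2=0x5e r3=0x11  N=0 Z=0
after  2: r0=0x21 r1=0x01 r2=0x5e r3=0x11  N=0 Z=0
after  3: r0=0x21 r1=0x01 r2=0x21 r3=0x11  N=0 Z=0
after  4: r0=0x21 r1=0x01 r2=0x10 r3=0x11  N=0 Z=0
after  5: r0=0x21 r1=0x01 r2=0x11 r3=0x11  N=0 Z=0
-- IRQ taken; context saved, return-PC = 6 --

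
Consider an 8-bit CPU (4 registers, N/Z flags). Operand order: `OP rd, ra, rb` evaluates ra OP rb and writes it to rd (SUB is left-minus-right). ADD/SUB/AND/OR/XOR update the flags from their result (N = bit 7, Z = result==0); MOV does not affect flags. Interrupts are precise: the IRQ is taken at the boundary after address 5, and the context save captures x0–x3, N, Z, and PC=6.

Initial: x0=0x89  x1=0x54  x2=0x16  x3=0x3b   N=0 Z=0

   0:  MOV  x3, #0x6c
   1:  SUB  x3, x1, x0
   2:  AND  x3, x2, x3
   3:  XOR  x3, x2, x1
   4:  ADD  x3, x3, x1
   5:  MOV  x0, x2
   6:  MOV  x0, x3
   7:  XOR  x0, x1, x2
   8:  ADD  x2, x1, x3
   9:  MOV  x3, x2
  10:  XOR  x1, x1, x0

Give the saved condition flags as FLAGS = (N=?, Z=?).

after  0: x0=0x89 x1=0x54 x2=0x16 x3=0x6c  N=0 Z=0
after  1: x0=0x89 x1=0x54 x2=0x16 x3=0xcb  N=1 Z=0
after  2: x0=0x89 x1=0x54 x2=0x16 x3=0x02  N=0 Z=0
after  3: x0=0x89 x1=0x54 x2=0x16 x3=0x42  N=0 Z=0
after  4: x0=0x89 x1=0x54 x2=0x16 x3=0x96  N=1 Z=0
after  5: x0=0x16 x1=0x54 x2=0x16 x3=0x96  N=1 Z=0
-- IRQ taken; context saved, return-PC = 6 --

FLAGS = (N=1, Z=0)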